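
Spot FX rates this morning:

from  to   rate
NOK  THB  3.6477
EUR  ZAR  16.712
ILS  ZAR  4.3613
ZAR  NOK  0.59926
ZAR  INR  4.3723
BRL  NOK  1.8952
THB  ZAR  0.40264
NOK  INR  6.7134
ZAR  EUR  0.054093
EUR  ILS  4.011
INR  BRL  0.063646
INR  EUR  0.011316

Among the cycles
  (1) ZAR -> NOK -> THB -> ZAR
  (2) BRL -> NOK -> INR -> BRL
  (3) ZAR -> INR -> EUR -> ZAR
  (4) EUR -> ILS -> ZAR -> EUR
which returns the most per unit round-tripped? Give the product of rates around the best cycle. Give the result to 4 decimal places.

0.9463

(1) 0.59926 × 3.6477 × 0.40264 = 0.88014
(2) 1.8952 × 6.7134 × 0.063646 = 0.80978
(3) 4.3723 × 0.011316 × 16.712 = 0.82686
(4) 4.011 × 4.3613 × 0.054093 = 0.94626
Highest is cycle (4) at 0.9463 (≤1, no arbitrage).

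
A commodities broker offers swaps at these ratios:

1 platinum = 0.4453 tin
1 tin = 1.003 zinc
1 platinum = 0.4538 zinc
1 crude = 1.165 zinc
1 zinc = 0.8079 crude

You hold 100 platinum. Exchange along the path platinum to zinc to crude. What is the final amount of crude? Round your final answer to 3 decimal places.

100 platinum × 0.4538 = 45.38 zinc
45.38 zinc × 0.8079 = 36.662502 crude

36.663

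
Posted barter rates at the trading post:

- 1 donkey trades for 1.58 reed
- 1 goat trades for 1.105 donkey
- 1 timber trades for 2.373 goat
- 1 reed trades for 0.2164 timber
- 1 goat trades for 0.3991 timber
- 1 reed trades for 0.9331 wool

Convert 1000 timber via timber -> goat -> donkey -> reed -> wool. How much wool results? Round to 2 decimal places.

1000 timber × 2.373 = 2373 goat
2373 goat × 1.105 = 2622.165 donkey
2622.165 donkey × 1.58 = 4143.0207 reed
4143.0207 reed × 0.9331 = 3865.85261517 wool

3865.85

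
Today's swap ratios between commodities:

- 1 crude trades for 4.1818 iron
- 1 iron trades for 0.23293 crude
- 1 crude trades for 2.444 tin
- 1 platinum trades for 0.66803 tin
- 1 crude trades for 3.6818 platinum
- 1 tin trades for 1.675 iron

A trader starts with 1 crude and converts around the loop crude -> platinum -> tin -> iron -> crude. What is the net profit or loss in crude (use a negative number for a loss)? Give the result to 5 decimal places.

-0.04039

1 crude × 3.6818 = 3.6818 platinum
3.6818 platinum × 0.66803 = 2.459552854 tin
2.459552854 tin × 1.675 = 4.11975103045 iron
4.11975103045 iron × 0.23293 = 0.9596136075227185 crude
Net change: 0.9596136075227185 − 1 = -0.0403863924772815 crude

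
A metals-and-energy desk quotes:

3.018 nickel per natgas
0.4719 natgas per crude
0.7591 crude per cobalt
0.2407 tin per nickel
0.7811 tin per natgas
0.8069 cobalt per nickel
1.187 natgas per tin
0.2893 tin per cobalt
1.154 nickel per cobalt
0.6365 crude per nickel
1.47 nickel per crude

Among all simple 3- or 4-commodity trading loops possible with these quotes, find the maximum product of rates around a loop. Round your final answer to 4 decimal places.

natgas→nickel→crude→natgas: 3.018 × 0.6365 × 0.4719 = 0.90650
cobalt→crude→nickel→cobalt: 0.7591 × 1.47 × 0.8069 = 0.90040
cobalt→crude→natgas→nickel→cobalt: 0.7591 × 0.4719 × 3.018 × 0.8069 = 0.87234
natgas→nickel→tin→natgas: 3.018 × 0.2407 × 1.187 = 0.86228
cobalt→tin→natgas→nickel→cobalt: 0.2893 × 1.187 × 3.018 × 0.8069 = 0.83625
Maximum is natgas→nickel→crude→natgas at 0.9065; no arbitrage — every cycle loses value.

0.9065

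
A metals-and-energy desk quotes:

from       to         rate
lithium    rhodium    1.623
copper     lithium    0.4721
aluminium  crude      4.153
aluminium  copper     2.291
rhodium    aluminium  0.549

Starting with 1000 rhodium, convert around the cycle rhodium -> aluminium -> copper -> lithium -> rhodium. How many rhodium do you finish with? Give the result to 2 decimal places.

963.72

1000 rhodium × 0.549 = 549 aluminium
549 aluminium × 2.291 = 1257.759 copper
1257.759 copper × 0.4721 = 593.7880239 lithium
593.7880239 lithium × 1.623 = 963.7179627897 rhodium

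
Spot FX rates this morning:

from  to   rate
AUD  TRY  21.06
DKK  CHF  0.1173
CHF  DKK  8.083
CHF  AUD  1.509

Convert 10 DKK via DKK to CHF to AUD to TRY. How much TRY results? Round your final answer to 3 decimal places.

10 DKK × 0.1173 = 1.173 CHF
1.173 CHF × 1.509 = 1.770057 AUD
1.770057 AUD × 21.06 = 37.27740042 TRY

37.277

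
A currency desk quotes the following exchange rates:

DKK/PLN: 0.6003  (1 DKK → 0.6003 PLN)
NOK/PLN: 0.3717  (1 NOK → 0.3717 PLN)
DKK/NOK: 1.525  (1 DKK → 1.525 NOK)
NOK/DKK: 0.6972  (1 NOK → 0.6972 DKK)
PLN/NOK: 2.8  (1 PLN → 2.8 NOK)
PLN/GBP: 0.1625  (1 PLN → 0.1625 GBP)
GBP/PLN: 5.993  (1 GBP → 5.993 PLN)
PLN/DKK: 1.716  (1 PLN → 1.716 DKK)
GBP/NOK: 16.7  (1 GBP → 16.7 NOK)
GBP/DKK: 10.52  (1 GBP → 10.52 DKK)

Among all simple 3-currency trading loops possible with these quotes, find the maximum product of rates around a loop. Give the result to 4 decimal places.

1.1719

NOK→DKK→PLN→NOK: 0.6972 × 0.6003 × 2.8 = 1.17188
GBP→DKK→PLN→GBP: 10.52 × 0.6003 × 0.1625 = 1.02621
NOK→PLN→GBP→NOK: 0.3717 × 0.1625 × 16.7 = 1.00870
NOK→PLN→DKK→NOK: 0.3717 × 1.716 × 1.525 = 0.97270
Maximum is NOK→DKK→PLN→NOK at 1.1719; arbitrage exists.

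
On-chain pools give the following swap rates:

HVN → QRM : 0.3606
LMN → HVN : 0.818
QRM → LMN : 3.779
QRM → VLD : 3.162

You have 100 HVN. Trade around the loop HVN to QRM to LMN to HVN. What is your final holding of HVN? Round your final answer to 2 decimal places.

100 HVN × 0.3606 = 36.06 QRM
36.06 QRM × 3.779 = 136.27074 LMN
136.27074 LMN × 0.818 = 111.46946532 HVN

111.47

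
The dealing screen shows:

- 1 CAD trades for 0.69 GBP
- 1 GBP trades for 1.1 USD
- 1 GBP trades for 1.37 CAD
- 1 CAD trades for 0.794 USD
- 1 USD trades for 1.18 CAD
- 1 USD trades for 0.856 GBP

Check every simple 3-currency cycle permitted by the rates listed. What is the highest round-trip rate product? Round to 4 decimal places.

0.9311

USD→GBP→CAD→USD: 0.856 × 1.37 × 0.794 = 0.93114
USD→CAD→GBP→USD: 1.18 × 0.69 × 1.1 = 0.89562
Maximum is USD→GBP→CAD→USD at 0.9311; no arbitrage — every cycle loses value.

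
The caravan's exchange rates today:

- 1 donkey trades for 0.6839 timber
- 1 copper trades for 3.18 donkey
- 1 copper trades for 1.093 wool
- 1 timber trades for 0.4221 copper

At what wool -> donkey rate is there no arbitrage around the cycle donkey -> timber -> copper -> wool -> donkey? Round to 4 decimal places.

Known legs of the cycle: 0.6839 × 0.4221 × 1.093 = 0.31552088967
For no arbitrage the full-cycle product must be 1, so the missing rate is 1 / 0.31552088967 ≈ 3.169362.

3.1694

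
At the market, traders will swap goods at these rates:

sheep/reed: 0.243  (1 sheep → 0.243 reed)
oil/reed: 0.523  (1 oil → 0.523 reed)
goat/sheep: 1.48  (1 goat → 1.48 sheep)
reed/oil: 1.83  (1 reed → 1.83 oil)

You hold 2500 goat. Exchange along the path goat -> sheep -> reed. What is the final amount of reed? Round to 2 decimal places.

899.10

2500 goat × 1.48 = 3700 sheep
3700 sheep × 0.243 = 899.1 reed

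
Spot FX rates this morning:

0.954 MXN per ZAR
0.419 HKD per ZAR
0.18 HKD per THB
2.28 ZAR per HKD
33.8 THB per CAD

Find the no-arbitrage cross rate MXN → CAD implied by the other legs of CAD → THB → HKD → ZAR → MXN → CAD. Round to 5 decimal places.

0.07557

Known legs of the cycle: 33.8 × 0.18 × 2.28 × 0.954 = 13.23343008
For no arbitrage the full-cycle product must be 1, so the missing rate is 1 / 13.23343008 ≈ 0.0755662.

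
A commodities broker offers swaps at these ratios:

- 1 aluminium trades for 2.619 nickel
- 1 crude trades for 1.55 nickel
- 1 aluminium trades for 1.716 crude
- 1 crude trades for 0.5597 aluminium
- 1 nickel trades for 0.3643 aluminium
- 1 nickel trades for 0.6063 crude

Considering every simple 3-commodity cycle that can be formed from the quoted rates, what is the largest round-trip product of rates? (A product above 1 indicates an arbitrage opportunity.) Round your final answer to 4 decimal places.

0.9690

crude→nickel→aluminium→crude: 1.55 × 0.3643 × 1.716 = 0.96897
crude→aluminium→nickel→crude: 0.5597 × 2.619 × 0.6063 = 0.88875
Maximum is crude→nickel→aluminium→crude at 0.9690; no arbitrage — every cycle loses value.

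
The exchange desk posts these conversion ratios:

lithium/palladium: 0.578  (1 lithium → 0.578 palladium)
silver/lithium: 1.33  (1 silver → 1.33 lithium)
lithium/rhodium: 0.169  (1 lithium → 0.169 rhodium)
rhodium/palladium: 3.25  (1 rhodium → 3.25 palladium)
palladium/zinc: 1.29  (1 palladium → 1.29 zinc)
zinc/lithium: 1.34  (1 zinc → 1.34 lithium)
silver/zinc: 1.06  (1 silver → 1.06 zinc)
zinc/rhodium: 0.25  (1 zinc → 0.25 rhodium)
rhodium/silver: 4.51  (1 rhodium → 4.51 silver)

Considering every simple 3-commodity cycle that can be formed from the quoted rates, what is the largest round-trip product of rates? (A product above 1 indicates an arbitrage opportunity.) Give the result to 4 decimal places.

rhodium→silver→zinc→rhodium: 4.51 × 1.06 × 0.25 = 1.19515
rhodium→palladium→zinc→rhodium: 3.25 × 1.29 × 0.25 = 1.04813
rhodium→silver→lithium→rhodium: 4.51 × 1.33 × 0.169 = 1.01371
palladium→zinc→lithium→palladium: 1.29 × 1.34 × 0.578 = 0.99913
Maximum is rhodium→silver→zinc→rhodium at 1.1952; arbitrage exists.

1.1952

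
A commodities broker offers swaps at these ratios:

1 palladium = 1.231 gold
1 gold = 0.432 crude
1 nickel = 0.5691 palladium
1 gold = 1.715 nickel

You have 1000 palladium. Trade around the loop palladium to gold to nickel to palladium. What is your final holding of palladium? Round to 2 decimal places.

1201.46

1000 palladium × 1.231 = 1231 gold
1231 gold × 1.715 = 2111.165 nickel
2111.165 nickel × 0.5691 = 1201.4640015 palladium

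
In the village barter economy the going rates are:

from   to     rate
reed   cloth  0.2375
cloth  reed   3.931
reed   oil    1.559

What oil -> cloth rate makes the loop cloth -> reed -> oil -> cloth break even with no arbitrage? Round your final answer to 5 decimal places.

Known legs of the cycle: 3.931 × 1.559 = 6.128429
For no arbitrage the full-cycle product must be 1, so the missing rate is 1 / 6.128429 ≈ 0.1631740.

0.16317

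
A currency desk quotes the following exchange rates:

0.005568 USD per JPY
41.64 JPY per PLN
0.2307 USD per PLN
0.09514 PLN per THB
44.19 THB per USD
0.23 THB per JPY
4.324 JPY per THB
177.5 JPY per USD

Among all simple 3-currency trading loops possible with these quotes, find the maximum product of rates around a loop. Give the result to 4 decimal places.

JPY→USD→THB→JPY: 0.005568 × 44.19 × 4.324 = 1.06392
PLN→USD→THB→PLN: 0.2307 × 44.19 × 0.09514 = 0.96992
PLN→JPY→THB→PLN: 41.64 × 0.23 × 0.09514 = 0.91117
Maximum is JPY→USD→THB→JPY at 1.0639; arbitrage exists.

1.0639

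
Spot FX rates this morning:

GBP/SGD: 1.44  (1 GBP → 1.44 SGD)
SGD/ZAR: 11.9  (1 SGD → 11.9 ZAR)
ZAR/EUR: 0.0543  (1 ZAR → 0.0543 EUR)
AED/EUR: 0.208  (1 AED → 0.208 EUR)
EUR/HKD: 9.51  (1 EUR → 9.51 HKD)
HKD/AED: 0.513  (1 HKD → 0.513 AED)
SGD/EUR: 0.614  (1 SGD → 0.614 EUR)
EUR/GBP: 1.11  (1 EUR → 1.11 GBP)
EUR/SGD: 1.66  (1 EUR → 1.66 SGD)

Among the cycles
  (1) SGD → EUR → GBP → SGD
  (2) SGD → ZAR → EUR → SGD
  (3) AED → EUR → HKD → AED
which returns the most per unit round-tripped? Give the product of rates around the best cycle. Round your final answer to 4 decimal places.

(1) 0.614 × 1.11 × 1.44 = 0.98142
(2) 11.9 × 0.0543 × 1.66 = 1.07264
(3) 0.208 × 9.51 × 0.513 = 1.01476
Highest is cycle (2) at 1.0726 (>1, arbitrage).

1.0726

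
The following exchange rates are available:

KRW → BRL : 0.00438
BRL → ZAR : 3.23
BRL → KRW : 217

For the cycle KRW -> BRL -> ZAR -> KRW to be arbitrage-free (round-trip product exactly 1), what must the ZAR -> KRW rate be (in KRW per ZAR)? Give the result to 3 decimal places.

Known legs of the cycle: 0.00438 × 3.23 = 0.0141474
For no arbitrage the full-cycle product must be 1, so the missing rate is 1 / 0.0141474 ≈ 70.68437.

70.684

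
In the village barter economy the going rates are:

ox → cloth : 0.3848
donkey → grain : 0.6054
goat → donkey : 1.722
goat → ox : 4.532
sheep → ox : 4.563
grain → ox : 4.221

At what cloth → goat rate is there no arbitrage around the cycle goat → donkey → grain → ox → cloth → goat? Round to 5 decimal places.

0.59057

Known legs of the cycle: 1.722 × 0.6054 × 4.221 × 0.3848 = 1.69326908491104
For no arbitrage the full-cycle product must be 1, so the missing rate is 1 / 1.69326908491104 ≈ 0.5905736.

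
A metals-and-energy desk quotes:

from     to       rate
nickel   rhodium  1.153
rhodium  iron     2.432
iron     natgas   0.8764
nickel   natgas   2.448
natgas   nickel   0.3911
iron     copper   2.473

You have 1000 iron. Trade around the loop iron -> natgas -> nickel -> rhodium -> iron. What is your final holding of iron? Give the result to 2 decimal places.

961.13

1000 iron × 0.8764 = 876.4 natgas
876.4 natgas × 0.3911 = 342.76004 nickel
342.76004 nickel × 1.153 = 395.20232612 rhodium
395.20232612 rhodium × 2.432 = 961.13205712384 iron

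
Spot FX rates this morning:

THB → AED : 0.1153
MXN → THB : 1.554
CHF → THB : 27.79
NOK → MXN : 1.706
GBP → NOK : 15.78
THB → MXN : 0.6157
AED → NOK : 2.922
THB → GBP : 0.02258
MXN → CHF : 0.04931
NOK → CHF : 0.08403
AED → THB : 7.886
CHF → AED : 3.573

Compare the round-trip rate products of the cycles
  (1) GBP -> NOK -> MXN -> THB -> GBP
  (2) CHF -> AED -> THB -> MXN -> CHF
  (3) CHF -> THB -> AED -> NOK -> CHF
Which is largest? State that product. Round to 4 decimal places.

0.9446

(1) 15.78 × 1.706 × 1.554 × 0.02258 = 0.94463
(2) 3.573 × 7.886 × 0.6157 × 0.04931 = 0.85545
(3) 27.79 × 0.1153 × 2.922 × 0.08403 = 0.78674
Highest is cycle (1) at 0.9446 (≤1, no arbitrage).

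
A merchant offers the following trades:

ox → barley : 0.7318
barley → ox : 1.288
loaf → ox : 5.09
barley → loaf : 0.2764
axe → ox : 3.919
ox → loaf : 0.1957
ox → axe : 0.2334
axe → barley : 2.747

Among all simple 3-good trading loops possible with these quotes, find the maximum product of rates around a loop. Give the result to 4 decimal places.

1.0296

loaf→ox→barley→loaf: 5.09 × 0.7318 × 0.2764 = 1.02955
barley→ox→axe→barley: 1.288 × 0.2334 × 2.747 = 0.82580
Maximum is loaf→ox→barley→loaf at 1.0296; arbitrage exists.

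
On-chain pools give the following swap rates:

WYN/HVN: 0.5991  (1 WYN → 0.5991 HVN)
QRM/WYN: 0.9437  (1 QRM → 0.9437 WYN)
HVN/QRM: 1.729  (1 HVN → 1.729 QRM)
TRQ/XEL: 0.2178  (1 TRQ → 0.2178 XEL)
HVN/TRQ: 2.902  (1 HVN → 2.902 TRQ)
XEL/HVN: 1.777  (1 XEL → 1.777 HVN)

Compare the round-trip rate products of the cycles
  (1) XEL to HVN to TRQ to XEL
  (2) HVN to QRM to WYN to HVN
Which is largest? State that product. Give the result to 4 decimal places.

(1) 1.777 × 2.902 × 0.2178 = 1.12316
(2) 1.729 × 0.9437 × 0.5991 = 0.97753
Highest is cycle (1) at 1.1232 (>1, arbitrage).

1.1232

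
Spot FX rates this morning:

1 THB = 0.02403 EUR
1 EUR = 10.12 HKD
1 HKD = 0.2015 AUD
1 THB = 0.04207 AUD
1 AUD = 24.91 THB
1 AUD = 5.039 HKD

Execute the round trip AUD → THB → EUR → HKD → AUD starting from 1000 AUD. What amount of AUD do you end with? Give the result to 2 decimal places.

1220.63

1000 AUD × 24.91 = 24910 THB
24910 THB × 0.02403 = 598.5873 EUR
598.5873 EUR × 10.12 = 6057.703476 HKD
6057.703476 HKD × 0.2015 = 1220.627250414 AUD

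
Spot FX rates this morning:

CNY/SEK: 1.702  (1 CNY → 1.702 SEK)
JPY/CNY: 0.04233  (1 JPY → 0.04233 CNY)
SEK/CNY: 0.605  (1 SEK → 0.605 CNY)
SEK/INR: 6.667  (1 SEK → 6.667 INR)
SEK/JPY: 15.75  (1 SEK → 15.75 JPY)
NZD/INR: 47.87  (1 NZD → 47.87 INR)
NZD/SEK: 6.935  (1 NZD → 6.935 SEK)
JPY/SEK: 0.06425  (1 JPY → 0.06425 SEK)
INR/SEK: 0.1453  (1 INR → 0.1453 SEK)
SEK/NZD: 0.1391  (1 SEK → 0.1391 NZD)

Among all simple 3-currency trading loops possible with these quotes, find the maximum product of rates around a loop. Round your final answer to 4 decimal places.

CNY→SEK→JPY→CNY: 1.702 × 15.75 × 0.04233 = 1.13472
SEK→NZD→INR→SEK: 0.1391 × 47.87 × 0.1453 = 0.96751
Maximum is CNY→SEK→JPY→CNY at 1.1347; arbitrage exists.

1.1347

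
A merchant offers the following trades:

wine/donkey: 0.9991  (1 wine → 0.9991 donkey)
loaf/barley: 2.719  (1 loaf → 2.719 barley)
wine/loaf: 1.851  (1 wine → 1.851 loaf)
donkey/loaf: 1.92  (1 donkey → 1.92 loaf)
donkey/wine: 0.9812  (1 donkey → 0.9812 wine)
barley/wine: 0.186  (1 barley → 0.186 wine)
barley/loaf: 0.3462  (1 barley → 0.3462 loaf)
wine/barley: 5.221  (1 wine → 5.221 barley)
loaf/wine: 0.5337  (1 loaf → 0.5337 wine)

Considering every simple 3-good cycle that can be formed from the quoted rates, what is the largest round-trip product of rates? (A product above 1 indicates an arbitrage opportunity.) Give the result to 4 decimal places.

1.0238

donkey→loaf→wine→donkey: 1.92 × 0.5337 × 0.9991 = 1.02378
barley→loaf→wine→barley: 0.3462 × 0.5337 × 5.221 = 0.96467
barley→wine→loaf→barley: 0.186 × 1.851 × 2.719 = 0.93611
Maximum is donkey→loaf→wine→donkey at 1.0238; arbitrage exists.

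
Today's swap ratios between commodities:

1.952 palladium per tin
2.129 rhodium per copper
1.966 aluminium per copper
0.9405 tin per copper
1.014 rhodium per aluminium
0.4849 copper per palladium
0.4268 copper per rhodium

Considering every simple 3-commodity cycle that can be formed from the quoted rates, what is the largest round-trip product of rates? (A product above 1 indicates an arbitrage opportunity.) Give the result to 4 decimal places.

palladium→copper→tin→palladium: 0.4849 × 0.9405 × 1.952 = 0.89021
aluminium→rhodium→copper→aluminium: 1.014 × 0.4268 × 1.966 = 0.85084
Maximum is palladium→copper→tin→palladium at 0.8902; no arbitrage — every cycle loses value.

0.8902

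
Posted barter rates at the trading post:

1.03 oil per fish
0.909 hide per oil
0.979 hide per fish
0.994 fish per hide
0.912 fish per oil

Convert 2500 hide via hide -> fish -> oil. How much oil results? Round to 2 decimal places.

2559.55

2500 hide × 0.994 = 2485 fish
2485 fish × 1.03 = 2559.55 oil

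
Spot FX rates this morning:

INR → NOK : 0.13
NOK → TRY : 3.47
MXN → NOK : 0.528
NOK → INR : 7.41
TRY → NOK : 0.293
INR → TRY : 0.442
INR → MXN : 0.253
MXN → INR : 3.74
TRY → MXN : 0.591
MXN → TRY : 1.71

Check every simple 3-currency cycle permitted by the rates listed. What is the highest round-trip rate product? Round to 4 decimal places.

1.0828

MXN→NOK→TRY→MXN: 0.528 × 3.47 × 0.591 = 1.08281
MXN→NOK→INR→MXN: 0.528 × 7.41 × 0.253 = 0.98986
MXN→INR→TRY→MXN: 3.74 × 0.442 × 0.591 = 0.97697
NOK→INR→TRY→NOK: 7.41 × 0.442 × 0.293 = 0.95964
Maximum is MXN→NOK→TRY→MXN at 1.0828; arbitrage exists.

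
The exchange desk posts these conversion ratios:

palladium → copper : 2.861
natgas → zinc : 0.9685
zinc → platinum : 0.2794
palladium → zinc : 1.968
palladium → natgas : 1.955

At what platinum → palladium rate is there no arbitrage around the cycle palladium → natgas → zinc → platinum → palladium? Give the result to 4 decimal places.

1.8903

Known legs of the cycle: 1.955 × 0.9685 × 0.2794 = 0.5290208495
For no arbitrage the full-cycle product must be 1, so the missing rate is 1 / 0.5290208495 ≈ 1.890285.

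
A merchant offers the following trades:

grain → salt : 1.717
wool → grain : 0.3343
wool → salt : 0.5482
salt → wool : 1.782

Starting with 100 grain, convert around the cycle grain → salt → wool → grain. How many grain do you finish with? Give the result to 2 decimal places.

100 grain × 1.717 = 171.7 salt
171.7 salt × 1.782 = 305.9694 wool
305.9694 wool × 0.3343 = 102.28557042 grain

102.29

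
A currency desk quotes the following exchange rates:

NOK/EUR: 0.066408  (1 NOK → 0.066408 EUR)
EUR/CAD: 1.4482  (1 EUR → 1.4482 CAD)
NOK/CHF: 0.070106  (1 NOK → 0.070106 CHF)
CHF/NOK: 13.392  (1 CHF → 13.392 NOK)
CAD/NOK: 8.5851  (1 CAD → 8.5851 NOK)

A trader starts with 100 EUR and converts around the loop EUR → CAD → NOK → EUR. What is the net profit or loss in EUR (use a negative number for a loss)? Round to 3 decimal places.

100 EUR × 1.4482 = 144.82 CAD
144.82 CAD × 8.5851 = 1243.294182 NOK
1243.294182 NOK × 0.066408 = 82.564680038256 EUR
Net change: 82.564680038256 − 100 = -17.435319961744 EUR

-17.435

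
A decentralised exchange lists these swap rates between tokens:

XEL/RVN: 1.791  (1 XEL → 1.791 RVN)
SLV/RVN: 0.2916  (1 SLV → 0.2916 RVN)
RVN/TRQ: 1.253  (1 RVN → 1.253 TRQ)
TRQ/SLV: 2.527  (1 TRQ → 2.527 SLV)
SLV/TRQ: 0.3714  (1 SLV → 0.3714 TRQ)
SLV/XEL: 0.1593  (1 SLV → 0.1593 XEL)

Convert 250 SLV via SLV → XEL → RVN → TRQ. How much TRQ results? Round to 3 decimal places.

89.372

250 SLV × 0.1593 = 39.825 XEL
39.825 XEL × 1.791 = 71.326575 RVN
71.326575 RVN × 1.253 = 89.372198475 TRQ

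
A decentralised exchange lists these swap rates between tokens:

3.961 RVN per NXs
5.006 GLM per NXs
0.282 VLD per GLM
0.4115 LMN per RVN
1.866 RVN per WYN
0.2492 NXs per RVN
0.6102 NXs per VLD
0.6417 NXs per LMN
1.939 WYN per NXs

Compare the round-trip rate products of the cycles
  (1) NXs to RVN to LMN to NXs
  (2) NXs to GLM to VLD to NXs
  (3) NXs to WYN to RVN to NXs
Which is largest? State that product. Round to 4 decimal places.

1.0459

(1) 3.961 × 0.4115 × 0.6417 = 1.04594
(2) 5.006 × 0.282 × 0.6102 = 0.86141
(3) 1.939 × 1.866 × 0.2492 = 0.90165
Highest is cycle (1) at 1.0459 (>1, arbitrage).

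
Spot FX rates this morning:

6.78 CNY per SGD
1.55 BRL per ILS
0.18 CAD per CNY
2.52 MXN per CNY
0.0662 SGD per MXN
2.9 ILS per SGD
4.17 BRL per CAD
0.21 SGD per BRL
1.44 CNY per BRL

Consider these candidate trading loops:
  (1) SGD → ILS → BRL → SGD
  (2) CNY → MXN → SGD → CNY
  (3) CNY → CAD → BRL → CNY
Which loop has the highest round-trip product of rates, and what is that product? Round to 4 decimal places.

1.1311

(1) 2.9 × 1.55 × 0.21 = 0.94395
(2) 2.52 × 0.0662 × 6.78 = 1.13107
(3) 0.18 × 4.17 × 1.44 = 1.08086
Highest is cycle (2) at 1.1311 (>1, arbitrage).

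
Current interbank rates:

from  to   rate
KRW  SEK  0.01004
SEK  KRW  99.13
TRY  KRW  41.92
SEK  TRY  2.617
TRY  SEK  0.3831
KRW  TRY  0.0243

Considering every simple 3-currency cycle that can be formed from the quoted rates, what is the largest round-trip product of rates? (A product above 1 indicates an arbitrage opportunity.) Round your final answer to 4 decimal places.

KRW→SEK→TRY→KRW: 0.01004 × 2.617 × 41.92 = 1.10143
KRW→TRY→SEK→KRW: 0.0243 × 0.3831 × 99.13 = 0.92283
Maximum is KRW→SEK→TRY→KRW at 1.1014; arbitrage exists.

1.1014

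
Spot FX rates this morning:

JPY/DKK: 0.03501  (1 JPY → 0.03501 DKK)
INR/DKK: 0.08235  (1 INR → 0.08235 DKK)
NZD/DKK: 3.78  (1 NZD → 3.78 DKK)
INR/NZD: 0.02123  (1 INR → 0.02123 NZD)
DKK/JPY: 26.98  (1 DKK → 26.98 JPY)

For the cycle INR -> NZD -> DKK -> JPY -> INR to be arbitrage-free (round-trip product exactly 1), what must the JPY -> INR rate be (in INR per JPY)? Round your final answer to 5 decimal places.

0.46187

Known legs of the cycle: 0.02123 × 3.78 × 26.98 = 2.165128812
For no arbitrage the full-cycle product must be 1, so the missing rate is 1 / 2.165128812 ≈ 0.4618663.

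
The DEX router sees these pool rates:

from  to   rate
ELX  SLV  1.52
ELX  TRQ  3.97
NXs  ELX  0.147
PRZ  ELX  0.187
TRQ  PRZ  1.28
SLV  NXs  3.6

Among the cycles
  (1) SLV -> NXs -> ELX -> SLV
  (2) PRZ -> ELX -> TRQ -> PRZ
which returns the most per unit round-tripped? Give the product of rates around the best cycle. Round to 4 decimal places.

(1) 3.6 × 0.147 × 1.52 = 0.80438
(2) 0.187 × 3.97 × 1.28 = 0.95026
Highest is cycle (2) at 0.9503 (≤1, no arbitrage).

0.9503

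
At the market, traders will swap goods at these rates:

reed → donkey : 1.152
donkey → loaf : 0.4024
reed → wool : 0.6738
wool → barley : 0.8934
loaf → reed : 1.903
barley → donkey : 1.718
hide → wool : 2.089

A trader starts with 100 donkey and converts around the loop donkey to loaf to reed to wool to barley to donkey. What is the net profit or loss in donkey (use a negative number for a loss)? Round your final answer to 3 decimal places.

-20.805

100 donkey × 0.4024 = 40.24 loaf
40.24 loaf × 1.903 = 76.57672 reed
76.57672 reed × 0.6738 = 51.597393936 wool
51.597393936 wool × 0.8934 = 46.0971117424224 barley
46.0971117424224 barley × 1.718 = 79.1948379734816832 donkey
Net change: 79.1948379734816832 − 100 = -20.8051620265183168 donkey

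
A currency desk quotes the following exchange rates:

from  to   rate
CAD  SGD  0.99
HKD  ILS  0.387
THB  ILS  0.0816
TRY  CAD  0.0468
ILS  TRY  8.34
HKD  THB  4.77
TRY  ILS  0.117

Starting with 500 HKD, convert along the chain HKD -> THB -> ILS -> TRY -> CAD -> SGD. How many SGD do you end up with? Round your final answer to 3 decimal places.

75.201

500 HKD × 4.77 = 2385 THB
2385 THB × 0.0816 = 194.616 ILS
194.616 ILS × 8.34 = 1623.09744 TRY
1623.09744 TRY × 0.0468 = 75.960960192 CAD
75.960960192 CAD × 0.99 = 75.20135059008 SGD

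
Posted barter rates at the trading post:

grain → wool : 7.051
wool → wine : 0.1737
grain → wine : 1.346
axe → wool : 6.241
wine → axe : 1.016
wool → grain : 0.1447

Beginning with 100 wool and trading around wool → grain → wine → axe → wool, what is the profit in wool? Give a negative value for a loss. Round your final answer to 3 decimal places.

100 wool × 0.1447 = 14.47 grain
14.47 grain × 1.346 = 19.47662 wine
19.47662 wine × 1.016 = 19.78824592 axe
19.78824592 axe × 6.241 = 123.49844278672 wool
Net change: 123.49844278672 − 100 = 23.49844278672 wool

23.498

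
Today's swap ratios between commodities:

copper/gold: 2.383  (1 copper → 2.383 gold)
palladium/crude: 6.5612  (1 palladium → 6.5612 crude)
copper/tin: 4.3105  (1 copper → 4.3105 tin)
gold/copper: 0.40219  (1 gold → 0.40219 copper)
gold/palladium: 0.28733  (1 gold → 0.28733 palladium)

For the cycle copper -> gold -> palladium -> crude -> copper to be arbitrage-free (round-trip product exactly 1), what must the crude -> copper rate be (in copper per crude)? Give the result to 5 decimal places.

Known legs of the cycle: 2.383 × 0.28733 × 6.5612 = 4.492502127268
For no arbitrage the full-cycle product must be 1, so the missing rate is 1 / 4.492502127268 ≈ 0.2225931.

0.22259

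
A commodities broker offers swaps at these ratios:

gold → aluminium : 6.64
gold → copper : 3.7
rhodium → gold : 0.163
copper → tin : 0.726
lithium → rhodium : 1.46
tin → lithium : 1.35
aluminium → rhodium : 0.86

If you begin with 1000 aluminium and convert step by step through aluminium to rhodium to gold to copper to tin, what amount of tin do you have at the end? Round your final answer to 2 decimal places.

1000 aluminium × 0.86 = 860 rhodium
860 rhodium × 0.163 = 140.18 gold
140.18 gold × 3.7 = 518.666 copper
518.666 copper × 0.726 = 376.551516 tin

376.55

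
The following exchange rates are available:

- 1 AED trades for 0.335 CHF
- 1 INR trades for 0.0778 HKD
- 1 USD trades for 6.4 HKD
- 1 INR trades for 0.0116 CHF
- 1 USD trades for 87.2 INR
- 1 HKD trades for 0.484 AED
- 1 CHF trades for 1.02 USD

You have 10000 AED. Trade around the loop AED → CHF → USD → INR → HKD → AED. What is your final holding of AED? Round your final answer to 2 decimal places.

11219.83

10000 AED × 0.335 = 3350 CHF
3350 CHF × 1.02 = 3417 USD
3417 USD × 87.2 = 297962.4 INR
297962.4 INR × 0.0778 = 23181.47472 HKD
23181.47472 HKD × 0.484 = 11219.83376448 AED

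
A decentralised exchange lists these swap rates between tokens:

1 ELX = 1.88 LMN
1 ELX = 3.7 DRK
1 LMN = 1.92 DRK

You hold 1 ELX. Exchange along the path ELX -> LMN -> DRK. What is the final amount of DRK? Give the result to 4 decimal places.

1 ELX × 1.88 = 1.88 LMN
1.88 LMN × 1.92 = 3.6096 DRK

3.6096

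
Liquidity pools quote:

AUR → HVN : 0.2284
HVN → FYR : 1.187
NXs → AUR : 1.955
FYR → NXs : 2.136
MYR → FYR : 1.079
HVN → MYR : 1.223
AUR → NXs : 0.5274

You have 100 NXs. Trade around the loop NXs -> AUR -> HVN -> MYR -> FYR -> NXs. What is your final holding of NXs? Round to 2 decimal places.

125.86

100 NXs × 1.955 = 195.5 AUR
195.5 AUR × 0.2284 = 44.6522 HVN
44.6522 HVN × 1.223 = 54.6096406 MYR
54.6096406 MYR × 1.079 = 58.9238022074 FYR
58.9238022074 FYR × 2.136 = 125.8612415150064 NXs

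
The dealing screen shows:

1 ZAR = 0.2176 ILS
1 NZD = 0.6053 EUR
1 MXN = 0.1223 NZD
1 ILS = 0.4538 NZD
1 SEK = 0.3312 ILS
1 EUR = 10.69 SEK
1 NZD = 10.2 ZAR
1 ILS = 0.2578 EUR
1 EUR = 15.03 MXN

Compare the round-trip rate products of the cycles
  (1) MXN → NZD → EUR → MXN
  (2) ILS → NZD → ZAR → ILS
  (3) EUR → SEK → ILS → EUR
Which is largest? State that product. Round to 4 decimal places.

(1) 0.1223 × 0.6053 × 15.03 = 1.11264
(2) 0.4538 × 10.2 × 0.2176 = 1.00722
(3) 10.69 × 0.3312 × 0.2578 = 0.91275
Highest is cycle (1) at 1.1126 (>1, arbitrage).

1.1126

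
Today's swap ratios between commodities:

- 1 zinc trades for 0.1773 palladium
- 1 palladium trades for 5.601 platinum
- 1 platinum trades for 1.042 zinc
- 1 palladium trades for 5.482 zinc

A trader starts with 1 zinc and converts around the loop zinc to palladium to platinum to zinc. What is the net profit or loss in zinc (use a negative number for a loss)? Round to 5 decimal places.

1 zinc × 0.1773 = 0.1773 palladium
0.1773 palladium × 5.601 = 0.9930573 platinum
0.9930573 platinum × 1.042 = 1.0347657066 zinc
Net change: 1.0347657066 − 1 = 0.0347657066 zinc

0.03477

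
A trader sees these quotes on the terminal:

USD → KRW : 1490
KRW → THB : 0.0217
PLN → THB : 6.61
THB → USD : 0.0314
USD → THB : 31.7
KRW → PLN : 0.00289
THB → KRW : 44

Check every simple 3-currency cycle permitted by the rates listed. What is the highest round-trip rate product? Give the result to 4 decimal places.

1.0153

USD→KRW→THB→USD: 1490 × 0.0217 × 0.0314 = 1.01526
KRW→PLN→THB→KRW: 0.00289 × 6.61 × 44 = 0.84053
Maximum is USD→KRW→THB→USD at 1.0153; arbitrage exists.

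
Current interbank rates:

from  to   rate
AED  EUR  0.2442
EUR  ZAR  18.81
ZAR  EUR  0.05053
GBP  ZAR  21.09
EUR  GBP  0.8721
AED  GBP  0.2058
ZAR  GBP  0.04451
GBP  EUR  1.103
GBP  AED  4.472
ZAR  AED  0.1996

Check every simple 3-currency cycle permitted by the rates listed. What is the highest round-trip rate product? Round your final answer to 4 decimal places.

EUR→GBP→AED→EUR: 0.8721 × 4.472 × 0.2442 = 0.95239
EUR→GBP→ZAR→EUR: 0.8721 × 21.09 × 0.05053 = 0.92938
EUR→ZAR→GBP→EUR: 18.81 × 0.04451 × 1.103 = 0.92347
EUR→ZAR→AED→EUR: 18.81 × 0.1996 × 0.2442 = 0.91684
ZAR→AED→GBP→ZAR: 0.1996 × 0.2058 × 21.09 = 0.86633
Maximum is EUR→GBP→AED→EUR at 0.9524; no arbitrage — every cycle loses value.

0.9524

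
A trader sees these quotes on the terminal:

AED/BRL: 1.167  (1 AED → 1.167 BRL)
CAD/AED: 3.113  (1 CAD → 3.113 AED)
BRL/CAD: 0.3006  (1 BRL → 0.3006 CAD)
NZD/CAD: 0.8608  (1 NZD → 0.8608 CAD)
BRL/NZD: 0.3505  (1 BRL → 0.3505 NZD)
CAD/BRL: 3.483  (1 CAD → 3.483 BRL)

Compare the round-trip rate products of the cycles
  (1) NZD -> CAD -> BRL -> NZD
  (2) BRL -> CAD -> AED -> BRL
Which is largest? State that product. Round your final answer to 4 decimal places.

1.0920

(1) 0.8608 × 3.483 × 0.3505 = 1.05086
(2) 0.3006 × 3.113 × 1.167 = 1.09204
Highest is cycle (2) at 1.0920 (>1, arbitrage).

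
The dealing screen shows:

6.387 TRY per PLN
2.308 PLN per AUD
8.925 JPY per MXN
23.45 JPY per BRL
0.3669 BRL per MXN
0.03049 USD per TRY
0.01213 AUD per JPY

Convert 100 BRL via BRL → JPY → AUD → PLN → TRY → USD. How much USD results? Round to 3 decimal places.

100 BRL × 23.45 = 2345 JPY
2345 JPY × 0.01213 = 28.44485 AUD
28.44485 AUD × 2.308 = 65.6507138 PLN
65.6507138 PLN × 6.387 = 419.3111090406 TRY
419.3111090406 TRY × 0.03049 = 12.784795714647894 USD

12.785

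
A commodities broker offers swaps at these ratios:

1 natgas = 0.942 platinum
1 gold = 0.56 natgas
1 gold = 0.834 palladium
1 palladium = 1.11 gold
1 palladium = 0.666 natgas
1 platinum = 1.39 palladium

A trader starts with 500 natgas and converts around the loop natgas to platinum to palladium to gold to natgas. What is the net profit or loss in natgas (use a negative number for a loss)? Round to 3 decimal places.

-93.045

500 natgas × 0.942 = 471 platinum
471 platinum × 1.39 = 654.69 palladium
654.69 palladium × 1.11 = 726.7059 gold
726.7059 gold × 0.56 = 406.955304 natgas
Net change: 406.955304 − 500 = -93.044696 natgas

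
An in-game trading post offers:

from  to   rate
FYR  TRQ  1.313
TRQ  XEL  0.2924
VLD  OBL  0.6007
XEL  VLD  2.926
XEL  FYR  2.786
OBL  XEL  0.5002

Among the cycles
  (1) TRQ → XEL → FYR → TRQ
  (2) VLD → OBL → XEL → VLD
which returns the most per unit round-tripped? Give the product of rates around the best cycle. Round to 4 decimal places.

1.0696

(1) 0.2924 × 2.786 × 1.313 = 1.06960
(2) 0.6007 × 0.5002 × 2.926 = 0.87918
Highest is cycle (1) at 1.0696 (>1, arbitrage).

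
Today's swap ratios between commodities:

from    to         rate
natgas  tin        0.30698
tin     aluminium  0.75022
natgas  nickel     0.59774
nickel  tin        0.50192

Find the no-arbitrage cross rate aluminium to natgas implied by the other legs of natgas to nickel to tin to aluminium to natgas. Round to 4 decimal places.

Known legs of the cycle: 0.59774 × 0.50192 × 0.75022 = 0.225079249485376
For no arbitrage the full-cycle product must be 1, so the missing rate is 1 / 0.225079249485376 ≈ 4.442880.

4.4429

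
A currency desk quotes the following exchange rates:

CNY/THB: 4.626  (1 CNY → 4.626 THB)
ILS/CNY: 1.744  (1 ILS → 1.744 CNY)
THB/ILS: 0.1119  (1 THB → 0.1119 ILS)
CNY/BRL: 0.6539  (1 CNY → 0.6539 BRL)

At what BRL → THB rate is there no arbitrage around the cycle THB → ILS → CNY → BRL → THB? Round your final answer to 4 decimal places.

7.8363

Known legs of the cycle: 0.1119 × 1.744 × 0.6539 = 0.12761093904
For no arbitrage the full-cycle product must be 1, so the missing rate is 1 / 0.12761093904 ≈ 7.836319.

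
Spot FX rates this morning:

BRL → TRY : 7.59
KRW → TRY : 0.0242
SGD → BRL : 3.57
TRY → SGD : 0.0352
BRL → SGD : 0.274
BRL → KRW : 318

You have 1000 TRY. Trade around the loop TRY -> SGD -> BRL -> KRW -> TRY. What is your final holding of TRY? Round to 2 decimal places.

967.06

1000 TRY × 0.0352 = 35.2 SGD
35.2 SGD × 3.57 = 125.664 BRL
125.664 BRL × 318 = 39961.152 KRW
39961.152 KRW × 0.0242 = 967.0598784 TRY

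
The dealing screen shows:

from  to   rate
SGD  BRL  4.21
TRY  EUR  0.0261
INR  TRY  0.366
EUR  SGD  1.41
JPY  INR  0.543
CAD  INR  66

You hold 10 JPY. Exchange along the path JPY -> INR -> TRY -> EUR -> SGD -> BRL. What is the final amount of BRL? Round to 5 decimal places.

10 JPY × 0.543 = 5.43 INR
5.43 INR × 0.366 = 1.98738 TRY
1.98738 TRY × 0.0261 = 0.051870618 EUR
0.051870618 EUR × 1.41 = 0.07313757138 SGD
0.07313757138 SGD × 4.21 = 0.3079091755098 BRL

0.30791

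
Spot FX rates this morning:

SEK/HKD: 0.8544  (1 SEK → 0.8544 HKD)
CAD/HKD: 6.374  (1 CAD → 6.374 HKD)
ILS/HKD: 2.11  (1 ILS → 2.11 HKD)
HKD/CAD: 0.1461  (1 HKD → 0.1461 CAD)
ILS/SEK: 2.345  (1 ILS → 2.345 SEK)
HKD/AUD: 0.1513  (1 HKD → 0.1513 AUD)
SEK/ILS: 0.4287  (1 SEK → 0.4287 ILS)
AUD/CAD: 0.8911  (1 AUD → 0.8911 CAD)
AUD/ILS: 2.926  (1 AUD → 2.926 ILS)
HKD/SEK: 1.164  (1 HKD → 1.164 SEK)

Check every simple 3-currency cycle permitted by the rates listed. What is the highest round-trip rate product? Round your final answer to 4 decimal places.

HKD→SEK→ILS→HKD: 1.164 × 0.4287 × 2.11 = 1.05290
HKD→AUD→ILS→HKD: 0.1513 × 2.926 × 2.11 = 0.93411
HKD→AUD→CAD→HKD: 0.1513 × 0.8911 × 6.374 = 0.85936
Maximum is HKD→SEK→ILS→HKD at 1.0529; arbitrage exists.

1.0529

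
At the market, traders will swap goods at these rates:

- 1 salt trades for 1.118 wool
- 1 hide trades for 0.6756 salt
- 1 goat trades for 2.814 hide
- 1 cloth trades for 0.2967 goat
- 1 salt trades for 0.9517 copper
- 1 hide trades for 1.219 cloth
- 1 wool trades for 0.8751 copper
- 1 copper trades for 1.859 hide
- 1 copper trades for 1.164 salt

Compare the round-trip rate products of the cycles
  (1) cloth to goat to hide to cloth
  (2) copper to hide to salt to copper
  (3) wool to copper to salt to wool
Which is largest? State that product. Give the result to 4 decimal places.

1.1953

(1) 0.2967 × 2.814 × 1.219 = 1.01776
(2) 1.859 × 0.6756 × 0.9517 = 1.19528
(3) 0.8751 × 1.164 × 1.118 = 1.13881
Highest is cycle (2) at 1.1953 (>1, arbitrage).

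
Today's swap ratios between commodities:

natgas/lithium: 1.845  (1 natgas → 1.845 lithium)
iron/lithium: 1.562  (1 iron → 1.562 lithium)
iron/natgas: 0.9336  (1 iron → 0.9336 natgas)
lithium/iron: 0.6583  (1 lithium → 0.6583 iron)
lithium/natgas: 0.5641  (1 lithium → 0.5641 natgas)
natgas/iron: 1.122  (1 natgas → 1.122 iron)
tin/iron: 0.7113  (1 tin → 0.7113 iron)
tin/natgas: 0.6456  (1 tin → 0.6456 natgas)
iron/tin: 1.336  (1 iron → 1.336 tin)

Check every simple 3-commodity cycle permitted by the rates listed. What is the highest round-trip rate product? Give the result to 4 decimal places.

1.1339

iron→natgas→lithium→iron: 0.9336 × 1.845 × 0.6583 = 1.13392
iron→lithium→natgas→iron: 1.562 × 0.5641 × 1.122 = 0.98862
tin→natgas→iron→tin: 0.6456 × 1.122 × 1.336 = 0.96775
Maximum is iron→natgas→lithium→iron at 1.1339; arbitrage exists.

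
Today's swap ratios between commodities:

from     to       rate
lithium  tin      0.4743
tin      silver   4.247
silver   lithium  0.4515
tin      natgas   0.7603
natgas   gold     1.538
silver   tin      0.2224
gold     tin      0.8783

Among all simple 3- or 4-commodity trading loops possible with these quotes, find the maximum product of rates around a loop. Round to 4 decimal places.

1.0270

gold→tin→natgas→gold: 0.8783 × 0.7603 × 1.538 = 1.02703
silver→lithium→tin→silver: 0.4515 × 0.4743 × 4.247 = 0.90948
Maximum is gold→tin→natgas→gold at 1.0270; arbitrage exists.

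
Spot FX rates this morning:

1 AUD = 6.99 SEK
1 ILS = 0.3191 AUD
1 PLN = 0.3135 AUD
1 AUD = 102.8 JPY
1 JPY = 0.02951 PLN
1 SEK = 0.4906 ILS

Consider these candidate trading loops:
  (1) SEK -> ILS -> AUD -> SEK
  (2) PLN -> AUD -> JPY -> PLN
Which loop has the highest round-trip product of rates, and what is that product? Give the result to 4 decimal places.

(1) 0.4906 × 0.3191 × 6.99 = 1.09429
(2) 0.3135 × 102.8 × 0.02951 = 0.95104
Highest is cycle (1) at 1.0943 (>1, arbitrage).

1.0943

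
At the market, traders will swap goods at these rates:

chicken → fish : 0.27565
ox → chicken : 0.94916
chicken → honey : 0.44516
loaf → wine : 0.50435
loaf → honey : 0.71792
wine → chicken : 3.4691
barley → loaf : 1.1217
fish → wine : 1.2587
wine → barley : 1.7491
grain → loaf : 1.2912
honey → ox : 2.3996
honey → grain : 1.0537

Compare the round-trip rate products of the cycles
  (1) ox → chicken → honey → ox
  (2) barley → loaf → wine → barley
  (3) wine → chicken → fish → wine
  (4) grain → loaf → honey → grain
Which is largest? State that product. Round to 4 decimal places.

(1) 0.94916 × 0.44516 × 2.3996 = 1.01390
(2) 1.1217 × 0.50435 × 1.7491 = 0.98952
(3) 3.4691 × 0.27565 × 1.2587 = 1.20364
(4) 1.2912 × 0.71792 × 1.0537 = 0.97676
Highest is cycle (3) at 1.2036 (>1, arbitrage).

1.2036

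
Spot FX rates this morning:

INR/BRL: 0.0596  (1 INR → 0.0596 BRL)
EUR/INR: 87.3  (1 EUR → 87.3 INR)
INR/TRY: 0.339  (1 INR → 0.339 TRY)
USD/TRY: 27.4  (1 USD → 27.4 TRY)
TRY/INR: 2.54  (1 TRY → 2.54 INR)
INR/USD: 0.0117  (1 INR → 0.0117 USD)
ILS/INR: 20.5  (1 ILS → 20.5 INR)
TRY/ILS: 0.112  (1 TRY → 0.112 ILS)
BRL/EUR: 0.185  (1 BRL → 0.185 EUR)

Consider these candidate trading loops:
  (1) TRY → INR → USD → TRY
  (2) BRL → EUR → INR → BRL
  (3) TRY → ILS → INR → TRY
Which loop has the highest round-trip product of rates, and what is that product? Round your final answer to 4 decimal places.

0.9626

(1) 2.54 × 0.0117 × 27.4 = 0.81427
(2) 0.185 × 87.3 × 0.0596 = 0.96257
(3) 0.112 × 20.5 × 0.339 = 0.77834
Highest is cycle (2) at 0.9626 (≤1, no arbitrage).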